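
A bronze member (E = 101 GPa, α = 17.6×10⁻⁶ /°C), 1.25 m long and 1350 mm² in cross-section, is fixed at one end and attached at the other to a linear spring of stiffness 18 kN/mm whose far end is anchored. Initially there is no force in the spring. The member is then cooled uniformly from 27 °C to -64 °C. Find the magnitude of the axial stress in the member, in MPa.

σ ≈ 22.9 MPa (tensile)

The unrestrained thermal change is αΔT L = 17.6×10⁻⁶ × 91 × 1250 = 2.002 mm.
Let P be the tensile force in the spring. The member extends elastically by PL/(AE) and the spring stretches by P/k; together these equal δ_free.
So P = δ_free / [L/(AE) + 1/k] = 2.002 / [ 1250/(1350×101×10³) + 1/(18×10³) ].
P = 2.002 / 6.472×10⁻⁵ = 30930 N.
σ = P/A = 30930/1350 = 22.91 MPa.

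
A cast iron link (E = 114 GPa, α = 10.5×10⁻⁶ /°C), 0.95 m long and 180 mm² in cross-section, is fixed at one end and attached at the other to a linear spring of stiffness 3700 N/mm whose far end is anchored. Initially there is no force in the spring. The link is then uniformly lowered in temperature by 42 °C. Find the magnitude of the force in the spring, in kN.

P ≈ 1.32 kN

The unrestrained thermal change is αΔT L = 10.5×10⁻⁶ × 42 × 950 = 0.4189 mm.
With a force P in the spring, the elastic change of the link is PL/(AE) and that of the spring is P/k; compatibility requires their sum to equal δ_free.
P [ L/(AE) + 1/k ] = δ_free → P [ 950/(180×114×10³) + 1/(3700) ] = 0.4189.
P = 0.4189 / 0.0003166 = 1323 N.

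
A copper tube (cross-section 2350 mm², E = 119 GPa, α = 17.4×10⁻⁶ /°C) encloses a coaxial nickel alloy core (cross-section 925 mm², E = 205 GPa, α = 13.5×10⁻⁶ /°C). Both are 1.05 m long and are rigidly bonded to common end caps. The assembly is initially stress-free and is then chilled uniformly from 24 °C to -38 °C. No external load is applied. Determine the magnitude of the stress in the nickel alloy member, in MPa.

σ ≈ 29.5 MPa (compressive)

Both members must finish at the same length. With the larger α, the copper tends to over-contract; the plates restrain it, putting the copper in tension and the nickel alloy in compression. With no external load the two internal forces are equal and opposite, magnitude P.
Setting the final lengths equal and cancelling L: (α₁ − α₂)ΔT = P/(A₁E₁) + P/(A₂E₂).
|α₁ − α₂|·ΔT = 3.9×10⁻⁶ × 62 = 0.0002418.
1/(A₁E₁) + 1/(A₂E₂) = 1/(2350×119×10³) + 1/(925×205×10³) = 8.849×10⁻⁹ N⁻¹.
So P = 0.0002418 / 8.849×10⁻⁹ = 27.32 kN.
σ_{nickel alloy} = P/A₂ = 27320/925 = 29.54 MPa, compressive.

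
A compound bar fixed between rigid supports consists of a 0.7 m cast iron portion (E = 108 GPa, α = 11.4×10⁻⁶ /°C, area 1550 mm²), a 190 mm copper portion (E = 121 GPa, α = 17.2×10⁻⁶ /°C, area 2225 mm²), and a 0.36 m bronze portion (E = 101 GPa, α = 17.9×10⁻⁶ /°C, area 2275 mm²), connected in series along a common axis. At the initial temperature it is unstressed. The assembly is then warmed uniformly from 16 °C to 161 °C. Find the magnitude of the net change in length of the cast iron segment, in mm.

|ΔL| ≈ 0.505 mm

With the walls removed the bar would change length by δ_free = Σ αᵢΔT Lᵢ = 11.4×10⁻⁶×145×700 + 17.2×10⁻⁶×145×190 + 17.9×10⁻⁶×145×360 = 2.565 mm.
Since the ends are fixed, an axial force P builds up, equal in every segment, with P · Σ Lᵢ/(AᵢEᵢ) = δ_free.
Σ Lᵢ/(AᵢEᵢ) = 700/(1550×108×10³) + 190/(2225×121×10³) + 360/(2275×101×10³) = 6.454×10⁻⁶ mm/N.
Hence P = δ_free / Σ(L/AE) = 2.565/6.454×10⁻⁶ = 397.5 kN (compressive).
For the cast iron segment, free thermal change = 11.4×10⁻⁶×145×700 = 1.157 mm and elastic change from P = 397500×700/(1550×108×10³) = 1.662 mm; these oppose, so the net change is 0.505 mm (segment shortens).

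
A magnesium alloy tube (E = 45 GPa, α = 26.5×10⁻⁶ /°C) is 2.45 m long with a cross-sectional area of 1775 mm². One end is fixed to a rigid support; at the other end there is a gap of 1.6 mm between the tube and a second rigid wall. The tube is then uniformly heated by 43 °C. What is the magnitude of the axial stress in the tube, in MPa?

σ ≈ 21.9 MPa (compressive)

Free thermal elongation = αΔT L = 26.5×10⁻⁶ × 43 × 2450 = 2.792 mm.
This exceeds the 1.6 mm gap, so the wall pushes back. The portion of expansion that must be recovered elastically is δ_free − gap = 2.792 − 1.6 = 1.192 mm.
So σ = E(δ_free − g)/L = 45×10³ × 1.192/2450 = 21.89 MPa.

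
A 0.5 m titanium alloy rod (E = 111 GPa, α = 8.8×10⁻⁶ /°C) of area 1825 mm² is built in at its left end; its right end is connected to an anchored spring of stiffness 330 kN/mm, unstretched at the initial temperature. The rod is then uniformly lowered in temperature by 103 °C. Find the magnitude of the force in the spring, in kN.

If the spring were absent the rod would shorten by αΔT L = 8.8×10⁻⁶ × 103 × 500 = 0.4532 mm.
Let P be the tensile force in the spring. The rod extends elastically by PL/(AE) and the spring stretches by P/k; together these equal δ_free.
P [ L/(AE) + 1/k ] = δ_free → P [ 500/(1825×111×10³) + 1/(330×10³) ] = 0.4532.
P = 0.4532 / 5.499×10⁻⁶ = 82420 N.

P ≈ 82.4 kN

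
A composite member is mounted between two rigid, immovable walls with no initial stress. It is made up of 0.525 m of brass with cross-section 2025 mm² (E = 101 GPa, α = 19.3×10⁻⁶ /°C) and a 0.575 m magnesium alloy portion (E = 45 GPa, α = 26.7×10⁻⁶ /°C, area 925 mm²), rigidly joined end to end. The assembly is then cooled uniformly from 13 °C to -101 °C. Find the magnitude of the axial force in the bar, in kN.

P ≈ 177 kN (tensile)

If the supports were absent, the total length change would be Σ αᵢΔT Lᵢ = 19.3×10⁻⁶×114×525 + 26.7×10⁻⁶×114×575 = 2.905 mm.
The walls prevent any net length change, so an axial force P (same in every segment) develops. Compatibility: P · Σ Lᵢ/(AᵢEᵢ) = δ_free.
Σ Lᵢ/(AᵢEᵢ) = 525/(2025×101×10³) + 575/(925×45×10³) = 1.638×10⁻⁵ mm/N.
P = 2.905 / 1.638×10⁻⁵ = 177400 N = 177.4 kN, tensile.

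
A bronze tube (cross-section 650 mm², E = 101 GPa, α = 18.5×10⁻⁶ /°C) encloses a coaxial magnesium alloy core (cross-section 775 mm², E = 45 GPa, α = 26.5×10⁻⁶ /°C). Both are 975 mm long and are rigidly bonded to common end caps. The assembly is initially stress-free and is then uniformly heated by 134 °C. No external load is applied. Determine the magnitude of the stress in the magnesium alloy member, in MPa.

Equilibrium of a rigid end plate with no external load gives equal and opposite internal forces ±P in the two members. Since α_{magnesium alloy} > α_{bronze}, heating drives the magnesium alloy into compression and the bronze into tension.
Equating the net (thermal + elastic) strains gives |α₁ − α₂|·ΔT = P·[1/(A₁E₁) + 1/(A₂E₂)].
|α₁ − α₂|·ΔT = 8×10⁻⁶ × 134 = 0.001072.
1/(A₁E₁) + 1/(A₂E₂) = 1/(650×101×10³) + 1/(775×45×10³) = 4.391×10⁻⁸ N⁻¹.
So P = 0.001072 / 4.391×10⁻⁸ = 24.42 kN.
σ_{magnesium alloy} = P/A₂ = 24420/775 = 31.5 MPa, compressive.

σ ≈ 31.5 MPa (compressive)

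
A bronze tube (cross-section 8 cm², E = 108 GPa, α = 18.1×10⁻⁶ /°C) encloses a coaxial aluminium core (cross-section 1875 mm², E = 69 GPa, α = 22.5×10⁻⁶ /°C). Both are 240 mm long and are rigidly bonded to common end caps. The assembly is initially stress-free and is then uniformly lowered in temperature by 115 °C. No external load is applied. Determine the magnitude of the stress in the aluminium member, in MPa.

σ ≈ 14 MPa (tensile)

Equilibrium of a rigid end plate with no external load gives equal and opposite internal forces ±P in the two members. Since α_{aluminium} > α_{bronze}, cooling drives the aluminium into tension and the bronze into compression.
Setting the final lengths equal and cancelling L: (α₁ − α₂)ΔT = P/(A₁E₁) + P/(A₂E₂).
|α₁ − α₂|·ΔT = 4.4×10⁻⁶ × 115 = 0.000506.
1/(A₁E₁) + 1/(A₂E₂) = 1/(800×108×10³) + 1/(1875×69×10³) = 1.93×10⁻⁸ N⁻¹.
So P = 0.000506 / 1.93×10⁻⁸ = 26.21 kN.
σ_{aluminium} = P/A₂ = 26210/1875 = 13.98 MPa, tensile.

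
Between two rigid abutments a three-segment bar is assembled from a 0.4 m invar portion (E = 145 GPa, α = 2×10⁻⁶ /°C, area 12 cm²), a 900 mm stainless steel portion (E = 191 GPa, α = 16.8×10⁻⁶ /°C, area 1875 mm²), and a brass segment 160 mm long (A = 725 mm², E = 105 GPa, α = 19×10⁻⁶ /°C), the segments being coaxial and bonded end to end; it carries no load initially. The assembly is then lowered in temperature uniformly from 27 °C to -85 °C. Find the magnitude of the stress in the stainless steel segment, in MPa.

σ ≈ 164 MPa (tensile)

With the walls removed the bar would change length by δ_free = Σ αᵢΔT Lᵢ = 2×10⁻⁶×112×400 + 16.8×10⁻⁶×112×900 + 19×10⁻⁶×112×160 = 2.124 mm.
The rigid supports impose zero overall length change; the single axial force P common to all segments must satisfy P Σ Lᵢ/(AᵢEᵢ) = δ_free.
The series flexibility is Σ Lᵢ/(AᵢEᵢ) = 400/(1200×145×10³) + 900/(1875×191×10³) + 160/(725×105×10³) = 6.914×10⁻⁶ mm/N.
So P = 2.124 / 6.914×10⁻⁶ = 307.1 kN, tensile.
σ_{stainless steel} = P / A = 307100 / 1875 = 163.8 MPa.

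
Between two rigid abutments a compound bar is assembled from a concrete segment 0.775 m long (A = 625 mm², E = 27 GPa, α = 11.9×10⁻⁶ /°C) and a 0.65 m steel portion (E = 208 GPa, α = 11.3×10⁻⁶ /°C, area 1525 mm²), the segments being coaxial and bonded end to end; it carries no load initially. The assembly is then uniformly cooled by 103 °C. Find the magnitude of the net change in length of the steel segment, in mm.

|ΔL| ≈ 0.684 mm

With the walls removed the bar would change length by δ_free = Σ αᵢΔT Lᵢ = 11.9×10⁻⁶×103×775 + 11.3×10⁻⁶×103×650 = 1.706 mm.
Since the ends are fixed, an axial force P builds up, equal in every segment, with P · Σ Lᵢ/(AᵢEᵢ) = δ_free.
Σ Lᵢ/(AᵢEᵢ) = 775/(625×27×10³) + 650/(1525×208×10³) = 4.798×10⁻⁵ mm/N.
P = 1.706 / 4.798×10⁻⁵ = 35570 N = 35.57 kN, tensile.
For the steel segment, free thermal change = 11.3×10⁻⁶×103×650 = 0.7565 mm and elastic change from P = 35570×650/(1525×208×10³) = 0.07289 mm; these oppose, so the net change is 0.684 mm (segment shortens).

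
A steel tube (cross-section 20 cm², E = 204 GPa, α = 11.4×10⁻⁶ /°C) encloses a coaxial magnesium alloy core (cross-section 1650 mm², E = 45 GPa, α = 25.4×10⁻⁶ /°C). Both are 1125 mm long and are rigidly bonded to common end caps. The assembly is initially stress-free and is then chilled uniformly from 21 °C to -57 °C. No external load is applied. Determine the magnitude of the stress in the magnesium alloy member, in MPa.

Equilibrium of a rigid end plate with no external load gives equal and opposite internal forces ±P in the two members. Since α_{magnesium alloy} > α_{steel}, cooling drives the magnesium alloy into tension and the steel into compression.
Setting the final lengths equal and cancelling L: (α₁ − α₂)ΔT = P/(A₁E₁) + P/(A₂E₂).
|α₁ − α₂|·ΔT = 14×10⁻⁶ × 78 = 0.001092.
1/(A₁E₁) + 1/(A₂E₂) = 1/(2000×204×10³) + 1/(1650×45×10³) = 1.592×10⁻⁸ N⁻¹.
So P = 0.001092 / 1.592×10⁻⁸ = 68.6 kN.
σ_{magnesium alloy} = P/A₂ = 68600/1650 = 41.57 MPa, tensile.

σ ≈ 41.6 MPa (tensile)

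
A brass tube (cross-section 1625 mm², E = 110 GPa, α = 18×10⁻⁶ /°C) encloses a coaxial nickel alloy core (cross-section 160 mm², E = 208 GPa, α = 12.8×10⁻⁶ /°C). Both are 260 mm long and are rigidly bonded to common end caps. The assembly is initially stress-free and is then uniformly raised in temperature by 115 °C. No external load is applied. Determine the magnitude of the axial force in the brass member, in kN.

P ≈ 16.8 kN (compressive in the brass)

Equilibrium of a rigid end plate with no external load gives equal and opposite internal forces ±P in the two members. Since α_{brass} > α_{nickel alloy}, heating drives the brass into compression and the nickel alloy into tension.
Setting the final lengths equal and cancelling L: (α₁ − α₂)ΔT = P/(A₁E₁) + P/(A₂E₂).
|α₁ − α₂|·ΔT = 5.2×10⁻⁶ × 115 = 0.000598.
1/(A₁E₁) + 1/(A₂E₂) = 1/(1625×110×10³) + 1/(160×208×10³) = 3.564×10⁻⁸ N⁻¹.
So P = 0.000598 / 3.564×10⁻⁸ = 16.78 kN.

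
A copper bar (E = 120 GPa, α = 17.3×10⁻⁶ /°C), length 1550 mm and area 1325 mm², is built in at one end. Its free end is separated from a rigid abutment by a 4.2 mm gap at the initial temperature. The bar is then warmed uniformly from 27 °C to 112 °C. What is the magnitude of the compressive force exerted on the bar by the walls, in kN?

Unrestrained expansion: δ_free = αΔT L = 17.3×10⁻⁶ × 85 × 1550 = 2.279 mm.
Since δ_free = 2.28 mm is less than the 4.2 mm gap, the bar never touches the wall. No axial force develops.

P ≈ 0 kN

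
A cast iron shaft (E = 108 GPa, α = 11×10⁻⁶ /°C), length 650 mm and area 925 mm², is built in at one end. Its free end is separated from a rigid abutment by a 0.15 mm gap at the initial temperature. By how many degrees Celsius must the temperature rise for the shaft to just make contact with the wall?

The gap closes when αΔT L = 0.15 mm, since the shaft is still unstressed at that instant.
ΔT = 0.15 / (11×10⁻⁶ × 650) = 20.98 °C.

ΔT ≈ 21 °C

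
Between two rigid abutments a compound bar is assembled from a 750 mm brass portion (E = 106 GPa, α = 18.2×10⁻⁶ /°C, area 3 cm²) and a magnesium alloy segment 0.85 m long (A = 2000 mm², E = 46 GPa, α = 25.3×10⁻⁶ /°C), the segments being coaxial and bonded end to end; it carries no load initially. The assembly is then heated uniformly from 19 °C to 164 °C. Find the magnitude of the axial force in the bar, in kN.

If the supports were absent, the total length change would be Σ αᵢΔT Lᵢ = 18.2×10⁻⁶×145×750 + 25.3×10⁻⁶×145×850 = 5.097 mm.
Since the ends are fixed, an axial force P builds up, equal in every segment, with P · Σ Lᵢ/(AᵢEᵢ) = δ_free.
The series flexibility is Σ Lᵢ/(AᵢEᵢ) = 750/(300×106×10³) + 850/(2000×46×10³) = 3.282×10⁻⁵ mm/N.
P = 5.097 / 3.282×10⁻⁵ = 155300 N = 155.3 kN, compressive.

P ≈ 155 kN (compressive)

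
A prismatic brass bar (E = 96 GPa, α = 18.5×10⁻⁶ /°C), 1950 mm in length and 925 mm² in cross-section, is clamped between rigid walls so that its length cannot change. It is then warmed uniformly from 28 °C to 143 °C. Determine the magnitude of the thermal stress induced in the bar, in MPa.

σ ≈ 204 MPa (compressive)

The supports are rigid, so the total axial strain is zero. The restrained thermal strain is ε = αΔT = 18.5×10⁻⁶ × 115 = 2127.5×10⁻⁶.
The stress required to suppress this strain is σ = Eε = 96×10³ × 2127.5×10⁻⁶ = 204.2 MPa, compressive since the bar is trying to expand.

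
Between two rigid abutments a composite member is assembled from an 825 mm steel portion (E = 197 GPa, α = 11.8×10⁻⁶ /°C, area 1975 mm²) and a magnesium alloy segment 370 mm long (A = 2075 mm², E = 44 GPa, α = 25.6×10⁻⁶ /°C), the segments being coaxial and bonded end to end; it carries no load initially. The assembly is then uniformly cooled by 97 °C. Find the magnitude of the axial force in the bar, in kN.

Free thermal contraction of the whole bar: Σ αᵢΔT Lᵢ = 11.8×10⁻⁶×97×825 + 25.6×10⁻⁶×97×370 = 1.863 mm.
Since the ends are fixed, an axial force P builds up, equal in every segment, with P · Σ Lᵢ/(AᵢEᵢ) = δ_free.
Σ Lᵢ/(AᵢEᵢ) = 825/(1975×197×10³) + 370/(2075×44×10³) = 6.173×10⁻⁶ mm/N.
Hence P = δ_free / Σ(L/AE) = 1.863/6.173×10⁻⁶ = 301.8 kN (tensile).

P ≈ 302 kN (tensile)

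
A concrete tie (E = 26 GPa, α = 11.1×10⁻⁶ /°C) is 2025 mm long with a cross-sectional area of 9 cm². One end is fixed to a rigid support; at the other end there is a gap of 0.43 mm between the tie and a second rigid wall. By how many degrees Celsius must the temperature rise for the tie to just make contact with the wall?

Contact occurs when the free expansion equals the gap: αΔT L = 0.43 mm.
So ΔT = g/(αL) = 0.43/(11.1×10⁻⁶ × 2025) = 19.13 °C.

ΔT ≈ 19.1 °C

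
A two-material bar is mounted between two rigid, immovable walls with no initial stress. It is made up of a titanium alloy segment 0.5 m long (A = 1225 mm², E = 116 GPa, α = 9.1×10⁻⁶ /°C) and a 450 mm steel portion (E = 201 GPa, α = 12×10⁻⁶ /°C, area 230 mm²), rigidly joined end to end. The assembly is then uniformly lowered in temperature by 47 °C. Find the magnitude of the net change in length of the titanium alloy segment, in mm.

If the supports were absent, the total length change would be Σ αᵢΔT Lᵢ = 9.1×10⁻⁶×47×500 + 12×10⁻⁶×47×450 = 0.4677 mm.
Since the ends are fixed, an axial force P builds up, equal in every segment, with P · Σ Lᵢ/(AᵢEᵢ) = δ_free.
Σ Lᵢ/(AᵢEᵢ) = 500/(1225×116×10³) + 450/(230×201×10³) = 1.325×10⁻⁵ mm/N.
So P = 0.4677 / 1.325×10⁻⁵ = 35.29 kN, tensile.
For the titanium alloy segment, free thermal change = 9.1×10⁻⁶×47×500 = 0.2138 mm and elastic change from P = 35290×500/(1225×116×10³) = 0.1242 mm; these oppose, so the net change is 0.0897 mm (segment shortens).

|ΔL| ≈ 0.0897 mm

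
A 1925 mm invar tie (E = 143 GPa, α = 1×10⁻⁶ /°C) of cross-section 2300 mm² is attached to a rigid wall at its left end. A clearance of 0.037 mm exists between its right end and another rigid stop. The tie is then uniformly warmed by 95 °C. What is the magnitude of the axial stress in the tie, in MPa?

If the wall were absent the tie would grow by αΔT L = 1×10⁻⁶ × 95 × 1925 = 0.1829 mm.
The gap closes (δ_free > 0.037 mm) and the wall then resists a further 0.1829 − 0.037 = 0.1459 mm of expansion.
That suppressed elongation corresponds to σ = E·Δ/L = 143×10³ × 0.1459/1925 = 10.84 MPa.

σ ≈ 10.8 MPa (compressive)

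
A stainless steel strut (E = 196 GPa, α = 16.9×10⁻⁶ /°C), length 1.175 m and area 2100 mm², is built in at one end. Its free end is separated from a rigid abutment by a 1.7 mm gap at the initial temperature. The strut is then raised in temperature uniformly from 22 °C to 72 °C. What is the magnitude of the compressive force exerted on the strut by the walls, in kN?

If the wall were absent the strut would grow by αΔT L = 16.9×10⁻⁶ × 50 × 1175 = 0.9929 mm.
Since δ_free = 0.993 mm is less than the 1.7 mm gap, the strut never touches the wall. No axial force develops.

P ≈ 0 kN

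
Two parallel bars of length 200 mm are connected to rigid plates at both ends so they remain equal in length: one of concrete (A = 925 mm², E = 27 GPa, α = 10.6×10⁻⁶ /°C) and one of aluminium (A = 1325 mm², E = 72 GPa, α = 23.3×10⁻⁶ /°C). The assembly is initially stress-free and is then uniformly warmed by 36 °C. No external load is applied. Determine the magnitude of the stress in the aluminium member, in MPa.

Equilibrium of a rigid end plate with no external load gives equal and opposite internal forces ±P in the two members. Since α_{aluminium} > α_{concrete}, heating drives the aluminium into compression and the concrete into tension.
Equating the net (thermal + elastic) strains gives |α₁ − α₂|·ΔT = P·[1/(A₁E₁) + 1/(A₂E₂)].
|α₁ − α₂|·ΔT = 12.7×10⁻⁶ × 36 = 0.0004572.
1/(A₁E₁) + 1/(A₂E₂) = 1/(925×27×10³) + 1/(1325×72×10³) = 5.052×10⁻⁸ N⁻¹.
So P = 0.0004572 / 5.052×10⁻⁸ = 9.049 kN.
σ_{aluminium} = P/A₂ = 9049/1325 = 6.83 MPa, compressive.

σ ≈ 6.83 MPa (compressive)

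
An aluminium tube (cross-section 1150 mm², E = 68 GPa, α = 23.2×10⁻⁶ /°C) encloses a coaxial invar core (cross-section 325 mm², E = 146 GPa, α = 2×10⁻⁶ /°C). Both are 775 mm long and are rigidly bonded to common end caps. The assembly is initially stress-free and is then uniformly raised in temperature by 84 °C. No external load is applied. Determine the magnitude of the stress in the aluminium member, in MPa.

σ ≈ 45.7 MPa (compressive)

Both members must finish at the same length. With the larger α, the aluminium tends to over-expand; the plates restrain it, putting the aluminium in compression and the invar in tension. With no external load the two internal forces are equal and opposite, magnitude P.
Setting the final lengths equal and cancelling L: (α₁ − α₂)ΔT = P/(A₁E₁) + P/(A₂E₂).
|α₁ − α₂|·ΔT = 21.2×10⁻⁶ × 84 = 0.001781.
1/(A₁E₁) + 1/(A₂E₂) = 1/(1150×68×10³) + 1/(325×146×10³) = 3.386×10⁻⁸ N⁻¹.
P = 0.001781 / 3.386×10⁻⁸ = 52590 N = 52.59 kN.
σ_{aluminium} = P/A₁ = 52590/1150 = 45.73 MPa, compressive.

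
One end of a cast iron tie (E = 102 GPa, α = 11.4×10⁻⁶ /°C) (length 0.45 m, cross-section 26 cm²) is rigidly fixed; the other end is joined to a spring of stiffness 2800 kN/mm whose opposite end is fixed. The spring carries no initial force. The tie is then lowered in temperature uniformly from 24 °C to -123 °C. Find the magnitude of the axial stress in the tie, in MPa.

σ ≈ 141 MPa (tensile)

The unrestrained thermal change is αΔT L = 11.4×10⁻⁶ × 147 × 450 = 0.7541 mm.
Let P be the tensile force in the spring. The tie extends elastically by PL/(AE) and the spring stretches by P/k; together these equal δ_free.
P [ L/(AE) + 1/k ] = δ_free → P [ 450/(2600×102×10³) + 1/(2800×10³) ] = 0.7541.
P = 0.7541 / 2.054×10⁻⁶ = 367100 N.
σ = P/A = 367100/2600 = 141.2 MPa.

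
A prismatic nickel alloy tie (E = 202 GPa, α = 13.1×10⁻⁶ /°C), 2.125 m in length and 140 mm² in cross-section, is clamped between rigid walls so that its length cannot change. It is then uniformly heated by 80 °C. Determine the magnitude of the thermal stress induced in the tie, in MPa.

σ ≈ 212 MPa (compressive)

With length fixed, the mechanical strain must cancel the thermal strain αΔT = 13.1×10⁻⁶ × 80 = 1048×10⁻⁶.
The stress required to suppress this strain is σ = Eε = 202×10³ × 1048×10⁻⁶ = 211.7 MPa, compressive since the tie is trying to expand.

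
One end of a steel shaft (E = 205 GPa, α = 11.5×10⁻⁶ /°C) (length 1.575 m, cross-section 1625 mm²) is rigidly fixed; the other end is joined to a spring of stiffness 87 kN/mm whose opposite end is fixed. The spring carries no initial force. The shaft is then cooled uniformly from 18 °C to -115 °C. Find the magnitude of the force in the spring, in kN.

If the spring were absent the shaft would shorten by αΔT L = 11.5×10⁻⁶ × 133 × 1575 = 2.409 mm.
With a force P in the spring, the elastic change of the shaft is PL/(AE) and that of the spring is P/k; compatibility requires their sum to equal δ_free.
P [ L/(AE) + 1/k ] = δ_free → P [ 1575/(1625×205×10³) + 1/(87×10³) ] = 2.409.
P = 2.409 / 1.622×10⁻⁵ = 148500 N.

P ≈ 148 kN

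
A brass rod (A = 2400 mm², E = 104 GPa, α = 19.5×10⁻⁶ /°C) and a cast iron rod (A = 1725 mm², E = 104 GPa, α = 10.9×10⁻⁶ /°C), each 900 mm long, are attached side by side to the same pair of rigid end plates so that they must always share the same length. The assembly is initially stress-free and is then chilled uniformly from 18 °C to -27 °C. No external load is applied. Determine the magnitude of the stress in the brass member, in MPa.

σ ≈ 16.8 MPa (tensile)

Both members must finish at the same length. With the larger α, the brass tends to over-contract; the plates restrain it, putting the brass in tension and the cast iron in compression. With no external load the two internal forces are equal and opposite, magnitude P.
Equating the net (thermal + elastic) strains gives |α₁ − α₂|·ΔT = P·[1/(A₁E₁) + 1/(A₂E₂)].
|α₁ − α₂|·ΔT = 8.6×10⁻⁶ × 45 = 0.000387.
1/(A₁E₁) + 1/(A₂E₂) = 1/(2400×104×10³) + 1/(1725×104×10³) = 9.581×10⁻⁹ N⁻¹.
So P = 0.000387 / 9.581×10⁻⁹ = 40.39 kN.
σ_{brass} = P/A₁ = 40390/2400 = 16.83 MPa, tensile.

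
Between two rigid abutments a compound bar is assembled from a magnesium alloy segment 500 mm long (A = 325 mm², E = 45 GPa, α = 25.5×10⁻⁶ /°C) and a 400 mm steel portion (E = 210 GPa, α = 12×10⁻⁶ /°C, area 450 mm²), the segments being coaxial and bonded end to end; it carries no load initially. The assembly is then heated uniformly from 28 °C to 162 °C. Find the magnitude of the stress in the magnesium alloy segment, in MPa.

If the supports were absent, the total length change would be Σ αᵢΔT Lᵢ = 25.5×10⁻⁶×134×500 + 12×10⁻⁶×134×400 = 2.352 mm.
Since the ends are fixed, an axial force P builds up, equal in every segment, with P · Σ Lᵢ/(AᵢEᵢ) = δ_free.
The series flexibility is Σ Lᵢ/(AᵢEᵢ) = 500/(325×45×10³) + 400/(450×210×10³) = 3.842×10⁻⁵ mm/N.
P = 2.352 / 3.842×10⁻⁵ = 61210 N = 61.21 kN, compressive.
σ_{magnesium alloy} = P / A = 61210 / 325 = 188.3 MPa.

σ ≈ 188 MPa (compressive)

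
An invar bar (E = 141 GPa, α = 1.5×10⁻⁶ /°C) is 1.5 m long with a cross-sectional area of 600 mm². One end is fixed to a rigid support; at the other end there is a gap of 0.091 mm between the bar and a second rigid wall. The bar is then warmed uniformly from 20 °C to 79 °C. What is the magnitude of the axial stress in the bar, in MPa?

σ ≈ 3.92 MPa (compressive)

Unrestrained expansion: δ_free = αΔT L = 1.5×10⁻⁶ × 59 × 1500 = 0.1328 mm.
This exceeds the 0.091 mm gap, so the wall pushes back. The portion of expansion that must be recovered elastically is δ_free − gap = 0.1328 − 0.091 = 0.04175 mm.
Compatibility: PL/(AE) = 0.04175 mm, so σ = P/A = E × (0.04175/1500) = 3.925 MPa.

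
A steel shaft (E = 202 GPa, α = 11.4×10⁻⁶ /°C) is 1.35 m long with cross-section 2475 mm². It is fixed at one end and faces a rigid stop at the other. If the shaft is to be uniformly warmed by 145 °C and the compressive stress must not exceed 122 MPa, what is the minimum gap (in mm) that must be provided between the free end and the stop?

With no wall the shaft would lengthen by αΔT L = 11.4×10⁻⁶ × 145 × 1350 = 2.232 mm.
A stress of 122 MPa corresponds to the wall pushing the shaft back by σL/E = 122×1350/(202×10³) = 0.8153 mm.
The gap must absorb the remainder: g_min = 2.232 − 0.8153 = 1.416 mm.

g ≈ 1.42 mm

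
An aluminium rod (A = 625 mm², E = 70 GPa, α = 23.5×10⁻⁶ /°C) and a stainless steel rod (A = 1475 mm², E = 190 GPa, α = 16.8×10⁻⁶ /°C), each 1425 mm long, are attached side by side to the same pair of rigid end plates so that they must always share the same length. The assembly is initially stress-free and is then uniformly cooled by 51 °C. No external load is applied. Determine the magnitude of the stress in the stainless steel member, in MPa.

The aluminium has the larger α, so on cooling it would change length more than the stainless steel if both were free. The rigid plates force a common final length, so the aluminium is put into tension and the stainless steel into compression, with equal and opposite forces P (no external load).
Equating the net (thermal + elastic) strains gives |α₁ − α₂|·ΔT = P·[1/(A₁E₁) + 1/(A₂E₂)].
|α₁ − α₂|·ΔT = 6.7×10⁻⁶ × 51 = 0.0003417.
1/(A₁E₁) + 1/(A₂E₂) = 1/(625×70×10³) + 1/(1475×190×10³) = 2.643×10⁻⁸ N⁻¹.
So P = 0.0003417 / 2.643×10⁻⁸ = 12.93 kN.
σ_{stainless steel} = P/A₂ = 12930/1475 = 8.767 MPa, compressive.

σ ≈ 8.77 MPa (compressive)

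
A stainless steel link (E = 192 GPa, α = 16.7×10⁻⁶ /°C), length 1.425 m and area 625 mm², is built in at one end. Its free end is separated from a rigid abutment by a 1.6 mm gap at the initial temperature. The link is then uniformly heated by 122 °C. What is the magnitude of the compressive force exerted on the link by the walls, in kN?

If the wall were absent the link would grow by αΔT L = 16.7×10⁻⁶ × 122 × 1425 = 2.903 mm.
This exceeds the 1.6 mm gap, so the wall pushes back. The portion of expansion that must be recovered elastically is δ_free − gap = 2.903 − 1.6 = 1.303 mm.
Compatibility: PL/(AE) = 1.303 mm, so σ = P/A = E × (1.303/1425) = 175.6 MPa.
Force on the wall = σA = 175.6 × 625 mm² = 109.8 kN.

P ≈ 110 kN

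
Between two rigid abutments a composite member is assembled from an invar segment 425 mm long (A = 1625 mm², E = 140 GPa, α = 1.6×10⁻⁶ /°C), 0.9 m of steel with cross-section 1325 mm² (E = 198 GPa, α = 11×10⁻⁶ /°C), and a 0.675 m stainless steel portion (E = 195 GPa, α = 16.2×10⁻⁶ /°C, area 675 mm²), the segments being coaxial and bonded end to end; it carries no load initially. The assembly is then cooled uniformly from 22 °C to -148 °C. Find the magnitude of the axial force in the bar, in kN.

P ≈ 351 kN (tensile)

With the walls removed the bar would change length by δ_free = Σ αᵢΔT Lᵢ = 1.6×10⁻⁶×170×425 + 11×10⁻⁶×170×900 + 16.2×10⁻⁶×170×675 = 3.658 mm.
The rigid supports impose zero overall length change; the single axial force P common to all segments must satisfy P Σ Lᵢ/(AᵢEᵢ) = δ_free.
The series flexibility is Σ Lᵢ/(AᵢEᵢ) = 425/(1625×140×10³) + 900/(1325×198×10³) + 675/(675×195×10³) = 1.043×10⁻⁵ mm/N.
So P = 3.658 / 1.043×10⁻⁵ = 350.8 kN, tensile.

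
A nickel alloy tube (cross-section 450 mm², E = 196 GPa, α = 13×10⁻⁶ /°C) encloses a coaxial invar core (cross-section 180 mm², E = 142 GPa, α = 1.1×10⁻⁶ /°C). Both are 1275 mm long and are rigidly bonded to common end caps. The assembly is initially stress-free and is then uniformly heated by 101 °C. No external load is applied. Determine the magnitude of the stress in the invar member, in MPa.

Equilibrium of a rigid end plate with no external load gives equal and opposite internal forces ±P in the two members. Since α_{nickel alloy} > α_{invar}, heating drives the nickel alloy into compression and the invar into tension.
Setting the final lengths equal and cancelling L: (α₁ − α₂)ΔT = P/(A₁E₁) + P/(A₂E₂).
|α₁ − α₂|·ΔT = 11.9×10⁻⁶ × 101 = 0.001202.
1/(A₁E₁) + 1/(A₂E₂) = 1/(450×196×10³) + 1/(180×142×10³) = 5.046×10⁻⁸ N⁻¹.
So P = 0.001202 / 5.046×10⁻⁸ = 23.82 kN.
σ_{invar} = P/A₂ = 23820/180 = 132.3 MPa, tensile.

σ ≈ 132 MPa (tensile)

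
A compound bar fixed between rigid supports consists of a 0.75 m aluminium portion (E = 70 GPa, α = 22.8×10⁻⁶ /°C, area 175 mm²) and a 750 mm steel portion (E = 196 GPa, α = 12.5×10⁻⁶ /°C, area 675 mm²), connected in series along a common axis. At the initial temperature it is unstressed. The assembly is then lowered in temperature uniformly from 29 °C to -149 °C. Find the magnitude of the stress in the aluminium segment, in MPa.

σ ≈ 403 MPa (tensile)

If the supports were absent, the total length change would be Σ αᵢΔT Lᵢ = 22.8×10⁻⁶×178×750 + 12.5×10⁻⁶×178×750 = 4.713 mm.
The rigid supports impose zero overall length change; the single axial force P common to all segments must satisfy P Σ Lᵢ/(AᵢEᵢ) = δ_free.
The series flexibility is Σ Lᵢ/(AᵢEᵢ) = 750/(175×70×10³) + 750/(675×196×10³) = 6.689×10⁻⁵ mm/N.
So P = 4.713 / 6.689×10⁻⁵ = 70.45 kN, tensile.
σ_{aluminium} = P / A = 70450 / 175 = 402.6 MPa.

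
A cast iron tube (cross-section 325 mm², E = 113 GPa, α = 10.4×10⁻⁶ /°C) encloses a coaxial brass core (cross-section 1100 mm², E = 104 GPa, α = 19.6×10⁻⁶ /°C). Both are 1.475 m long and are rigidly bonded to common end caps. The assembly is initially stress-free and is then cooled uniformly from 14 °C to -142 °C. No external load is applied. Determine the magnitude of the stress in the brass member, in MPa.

Both members must finish at the same length. With the larger α, the brass tends to over-contract; the plates restrain it, putting the brass in tension and the cast iron in compression. With no external load the two internal forces are equal and opposite, magnitude P.
Compatibility of the two members (thermal + elastic change equal): (α₁ − α₂)ΔT = P·[1/(A₁E₁) + 1/(A₂E₂)].
|α₁ − α₂|·ΔT = 9.2×10⁻⁶ × 156 = 0.001435.
1/(A₁E₁) + 1/(A₂E₂) = 1/(325×113×10³) + 1/(1100×104×10³) = 3.597×10⁻⁸ N⁻¹.
So P = 0.001435 / 3.597×10⁻⁸ = 39.9 kN.
σ_{brass} = P/A₂ = 39900/1100 = 36.27 MPa, tensile.

σ ≈ 36.3 MPa (tensile)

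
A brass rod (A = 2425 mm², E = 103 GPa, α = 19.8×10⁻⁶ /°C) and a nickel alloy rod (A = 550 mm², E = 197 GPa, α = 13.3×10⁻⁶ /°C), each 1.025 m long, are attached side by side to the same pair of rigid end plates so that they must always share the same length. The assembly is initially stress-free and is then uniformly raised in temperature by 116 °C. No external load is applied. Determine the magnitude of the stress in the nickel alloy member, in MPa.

The brass has the larger α, so on heating it would change length more than the nickel alloy if both were free. The rigid plates force a common final length, so the brass is put into compression and the nickel alloy into tension, with equal and opposite forces P (no external load).
Compatibility of the two members (thermal + elastic change equal): (α₁ − α₂)ΔT = P·[1/(A₁E₁) + 1/(A₂E₂)].
|α₁ − α₂|·ΔT = 6.5×10⁻⁶ × 116 = 0.000754.
1/(A₁E₁) + 1/(A₂E₂) = 1/(2425×103×10³) + 1/(550×197×10³) = 1.323×10⁻⁸ N⁻¹.
P = 0.000754 / 1.323×10⁻⁸ = 56980 N = 56.98 kN.
σ_{nickel alloy} = P/A₂ = 56980/550 = 103.6 MPa, tensile.

σ ≈ 104 MPa (tensile)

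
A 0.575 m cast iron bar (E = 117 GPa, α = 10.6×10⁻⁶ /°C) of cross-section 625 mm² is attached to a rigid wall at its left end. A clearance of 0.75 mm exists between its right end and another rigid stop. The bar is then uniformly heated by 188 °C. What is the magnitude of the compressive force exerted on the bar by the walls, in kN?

Unrestrained expansion: δ_free = αΔT L = 10.6×10⁻⁶ × 188 × 575 = 1.146 mm.
This exceeds the 0.75 mm gap, so the wall pushes back. The portion of expansion that must be recovered elastically is δ_free − gap = 1.146 − 0.75 = 0.3959 mm.
So σ = E(δ_free − g)/L = 117×10³ × 0.3959/575 = 80.55 MPa.
P = σA = 80.55 × 625 = 50.34 kN.

P ≈ 50.3 kN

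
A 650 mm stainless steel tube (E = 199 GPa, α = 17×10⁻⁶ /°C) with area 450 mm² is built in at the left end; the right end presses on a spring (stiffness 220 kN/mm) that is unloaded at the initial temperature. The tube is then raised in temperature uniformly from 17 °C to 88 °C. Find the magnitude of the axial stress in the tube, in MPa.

The unrestrained thermal change is αΔT L = 17×10⁻⁶ × 71 × 650 = 0.7845 mm.
Let P be the compressive force at the spring. The tube shortens elastically by PL/(AE) and the spring compresses by P/k; together these equal δ_free.
So P = δ_free / [L/(AE) + 1/k] = 0.7845 / [ 650/(450×199×10³) + 1/(220×10³) ].
P = 0.7845 / 1.18×10⁻⁵ = 66460 N.
σ = P/A = 66460/450 = 147.7 MPa.

σ ≈ 148 MPa (compressive)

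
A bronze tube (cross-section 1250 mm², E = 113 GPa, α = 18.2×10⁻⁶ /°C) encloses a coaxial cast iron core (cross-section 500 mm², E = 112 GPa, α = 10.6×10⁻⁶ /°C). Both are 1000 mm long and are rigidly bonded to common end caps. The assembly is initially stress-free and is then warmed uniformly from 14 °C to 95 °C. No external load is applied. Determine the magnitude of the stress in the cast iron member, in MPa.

The bronze has the larger α, so on heating it would change length more than the cast iron if both were free. The rigid plates force a common final length, so the bronze is put into compression and the cast iron into tension, with equal and opposite forces P (no external load).
Setting the final lengths equal and cancelling L: (α₁ − α₂)ΔT = P/(A₁E₁) + P/(A₂E₂).
|α₁ − α₂|·ΔT = 7.6×10⁻⁶ × 81 = 0.0006156.
1/(A₁E₁) + 1/(A₂E₂) = 1/(1250×113×10³) + 1/(500×112×10³) = 2.494×10⁻⁸ N⁻¹.
P = 0.0006156 / 2.494×10⁻⁸ = 24690 N = 24.69 kN.
σ_{cast iron} = P/A₂ = 24690/500 = 49.37 MPa, tensile.

σ ≈ 49.4 MPa (tensile)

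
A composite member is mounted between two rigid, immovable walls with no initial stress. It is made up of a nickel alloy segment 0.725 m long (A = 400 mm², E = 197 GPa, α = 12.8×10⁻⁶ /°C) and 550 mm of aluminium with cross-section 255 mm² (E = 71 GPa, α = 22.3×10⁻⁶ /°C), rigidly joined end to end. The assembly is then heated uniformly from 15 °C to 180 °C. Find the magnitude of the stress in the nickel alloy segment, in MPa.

With the walls removed the bar would change length by δ_free = Σ αᵢΔT Lᵢ = 12.8×10⁻⁶×165×725 + 22.3×10⁻⁶×165×550 = 3.555 mm.
The rigid supports impose zero overall length change; the single axial force P common to all segments must satisfy P Σ Lᵢ/(AᵢEᵢ) = δ_free.
Σ Lᵢ/(AᵢEᵢ) = 725/(400×197×10³) + 550/(255×71×10³) = 3.958×10⁻⁵ mm/N.
Hence P = δ_free / Σ(L/AE) = 3.555/3.958×10⁻⁵ = 89.82 kN (compressive).
σ_{nickel alloy} = P / A = 89820 / 400 = 224.5 MPa.

σ ≈ 225 MPa (compressive)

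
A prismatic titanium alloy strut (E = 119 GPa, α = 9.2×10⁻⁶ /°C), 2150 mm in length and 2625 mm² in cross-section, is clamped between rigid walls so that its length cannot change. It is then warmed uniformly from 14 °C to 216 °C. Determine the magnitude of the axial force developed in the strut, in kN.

P ≈ 581 kN (compressive)

The ends cannot move, so σ = EαΔT = 119×10³ × 9.2×10⁻⁶ × 202 = 221.1 MPa.
Then P = σA = 221.1 × 2625 mm² = 580.5 kN, compressive.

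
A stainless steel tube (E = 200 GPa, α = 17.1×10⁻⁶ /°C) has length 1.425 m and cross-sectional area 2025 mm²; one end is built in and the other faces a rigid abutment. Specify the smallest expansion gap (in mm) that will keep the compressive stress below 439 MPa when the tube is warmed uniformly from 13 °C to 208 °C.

g ≈ 1.62 mm

Free expansion if unrestrained: δ_free = αΔT L = 17.1×10⁻⁶ × 195 × 1425 = 4.752 mm.
At the allowable stress the elastic shortening the wall may impose is σL/E = 439 × 1425 / (200×10³) = 3.128 mm.
So the gap has to take up the difference, g_min = δ_free − σL/E = 4.752 − 3.128 = 1.624 mm.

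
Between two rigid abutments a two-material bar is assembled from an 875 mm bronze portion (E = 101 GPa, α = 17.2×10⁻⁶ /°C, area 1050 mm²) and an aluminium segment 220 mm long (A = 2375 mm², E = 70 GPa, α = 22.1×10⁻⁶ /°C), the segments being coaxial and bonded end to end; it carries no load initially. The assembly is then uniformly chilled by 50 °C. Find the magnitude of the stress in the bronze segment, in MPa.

Free thermal contraction of the whole bar: Σ αᵢΔT Lᵢ = 17.2×10⁻⁶×50×875 + 22.1×10⁻⁶×50×220 = 0.9956 mm.
Since the ends are fixed, an axial force P builds up, equal in every segment, with P · Σ Lᵢ/(AᵢEᵢ) = δ_free.
Σ Lᵢ/(AᵢEᵢ) = 875/(1050×101×10³) + 220/(2375×70×10³) = 9.574×10⁻⁶ mm/N.
Hence P = δ_free / Σ(L/AE) = 0.9956/9.574×10⁻⁶ = 104 kN (tensile).
σ_{bronze} = P / A = 104000 / 1050 = 99.04 MPa.

σ ≈ 99 MPa (tensile)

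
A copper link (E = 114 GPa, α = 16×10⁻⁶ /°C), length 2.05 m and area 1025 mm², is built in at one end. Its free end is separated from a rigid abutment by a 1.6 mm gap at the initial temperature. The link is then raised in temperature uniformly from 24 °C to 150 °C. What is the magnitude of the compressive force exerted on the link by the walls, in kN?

Unrestrained expansion: δ_free = αΔT L = 16×10⁻⁶ × 126 × 2050 = 4.133 mm.
This exceeds the 1.6 mm gap, so the wall pushes back. The portion of expansion that must be recovered elastically is δ_free − gap = 4.133 − 1.6 = 2.533 mm.
That suppressed elongation corresponds to σ = E·Δ/L = 114×10³ × 2.533/2050 = 140.8 MPa.
P = σA = 140.8 × 1025 = 144.4 kN.

P ≈ 144 kN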